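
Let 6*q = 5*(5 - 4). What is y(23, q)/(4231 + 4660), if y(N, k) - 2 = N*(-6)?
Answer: -8/523 ≈ -0.015296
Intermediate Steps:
q = 5/6 (q = (5*(5 - 4))/6 = (5*1)/6 = (1/6)*5 = 5/6 ≈ 0.83333)
y(N, k) = 2 - 6*N (y(N, k) = 2 + N*(-6) = 2 - 6*N)
y(23, q)/(4231 + 4660) = (2 - 6*23)/(4231 + 4660) = (2 - 138)/8891 = -136*1/8891 = -8/523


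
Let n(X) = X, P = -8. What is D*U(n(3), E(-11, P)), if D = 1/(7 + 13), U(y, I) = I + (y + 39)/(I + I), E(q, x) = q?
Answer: -71/110 ≈ -0.64545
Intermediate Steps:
U(y, I) = I + (39 + y)/(2*I) (U(y, I) = I + (39 + y)/((2*I)) = I + (39 + y)*(1/(2*I)) = I + (39 + y)/(2*I))
D = 1/20 ≈ 0.050000
D*U(n(3), E(-11, P)) = ((½)*(39 + 3 + 2*(-11)²)/(-11))/20 = ((½)*(-1/11)*(39 + 3 + 2*121))/20 = ((½)*(-1/11)*(39 + 3 + 242))/20 = ((½)*(-1/11)*284)/20 = (1/20)*(-142/11) = -71/110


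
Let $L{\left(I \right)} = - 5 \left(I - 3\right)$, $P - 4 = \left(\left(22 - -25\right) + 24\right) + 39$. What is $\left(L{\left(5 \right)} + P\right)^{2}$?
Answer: $10816$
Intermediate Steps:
$P = 114$ ($P = 4 + \left(\left(\left(22 - -25\right) + 24\right) + 39\right) = 4 + \left(\left(\left(22 + 25\right) + 24\right) + 39\right) = 4 + \left(\left(47 + 24\right) + 39\right) = 4 + \left(71 + 39\right) = 4 + 110 = 114$)
$L{\left(I \right)} = 15 - 5 I$ ($L{\left(I \right)} = - 5 \left(-3 + I\right) = 15 - 5 I$)
$\left(L{\left(5 \right)} + P\right)^{2} = \left(\left(15 - 25\right) + 114\right)^{2} = \left(-10 + 114\right)^{2} = 104^{2} = 10816$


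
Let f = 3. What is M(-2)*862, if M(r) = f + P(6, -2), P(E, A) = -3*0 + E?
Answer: 7758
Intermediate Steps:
P(E, A) = E (P(E, A) = 0 + E = E)
M(r) = 9 (M(r) = 3 + 6 = 9)
M(-2)*862 = 9*862 = 7758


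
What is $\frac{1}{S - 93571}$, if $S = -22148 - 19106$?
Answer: $- \frac{1}{134825} \approx -7.417 \cdot 10^{-6}$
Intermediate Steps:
$S = -41254$
$\frac{1}{S - 93571} = \frac{1}{-41254 - 93571} = \frac{1}{-134825} = - \frac{1}{134825}$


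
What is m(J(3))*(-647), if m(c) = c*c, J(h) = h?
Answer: -5823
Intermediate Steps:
m(c) = c²
m(J(3))*(-647) = 3²*(-647) = 9*(-647) = -5823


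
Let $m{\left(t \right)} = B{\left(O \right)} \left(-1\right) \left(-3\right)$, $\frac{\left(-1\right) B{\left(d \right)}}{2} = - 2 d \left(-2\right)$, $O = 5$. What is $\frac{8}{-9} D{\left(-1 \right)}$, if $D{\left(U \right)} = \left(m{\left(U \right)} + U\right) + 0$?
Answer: $\frac{968}{9} \approx 107.56$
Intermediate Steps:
$B{\left(d \right)} = - 8 d$ ($B{\left(d \right)} = - 2 - 2 d \left(-2\right) = - 2 \cdot 4 d = - 8 d$)
$m{\left(t \right)} = -120$ ($m{\left(t \right)} = \left(-8\right) 5 \left(-1\right) \left(-3\right) = \left(-40\right) \left(-1\right) \left(-3\right) = 40 \left(-3\right) = -120$)
$D{\left(U \right)} = -120 + U$ ($D{\left(U \right)} = \left(-120 + U\right) + 0 = -120 + U$)
$\frac{8}{-9} D{\left(-1 \right)} = \frac{8}{-9} \left(-120 - 1\right) = 8 \left(- \frac{1}{9}\right) \left(-121\right) = \left(- \frac{8}{9}\right) \left(-121\right) = \frac{968}{9}$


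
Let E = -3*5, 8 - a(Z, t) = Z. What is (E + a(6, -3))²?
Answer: 169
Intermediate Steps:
a(Z, t) = 8 - Z
E = -15
(E + a(6, -3))² = (-15 + (8 - 1*6))² = (-15 + (8 - 6))² = (-15 + 2)² = (-13)² = 169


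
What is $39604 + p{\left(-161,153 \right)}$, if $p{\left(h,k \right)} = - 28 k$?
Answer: $35320$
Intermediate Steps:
$39604 + p{\left(-161,153 \right)} = 39604 - 4284 = 35320$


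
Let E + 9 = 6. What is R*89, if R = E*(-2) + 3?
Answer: 801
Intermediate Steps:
E = -3 (E = -9 + 6 = -3)
R = 9 (R = -3*(-2) + 3 = 6 + 3 = 9)
R*89 = 9*89 = 801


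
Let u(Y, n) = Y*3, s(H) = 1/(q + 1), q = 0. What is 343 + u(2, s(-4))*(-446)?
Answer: -2333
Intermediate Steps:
s(H) = 1 (s(H) = 1/(0 + 1) = 1/1 = 1)
u(Y, n) = 3*Y
343 + u(2, s(-4))*(-446) = 343 + (3*2)*(-446) = 343 + 6*(-446) = 343 - 2676 = -2333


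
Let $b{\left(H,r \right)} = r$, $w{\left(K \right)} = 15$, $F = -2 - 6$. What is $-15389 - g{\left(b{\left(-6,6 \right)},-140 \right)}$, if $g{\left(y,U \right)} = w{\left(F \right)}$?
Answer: $-15404$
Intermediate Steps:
$F = -8$ ($F = -2 - 6 = -8$)
$g{\left(y,U \right)} = 15$
$-15389 - g{\left(b{\left(-6,6 \right)},-140 \right)} = -15389 - 15 = -15404$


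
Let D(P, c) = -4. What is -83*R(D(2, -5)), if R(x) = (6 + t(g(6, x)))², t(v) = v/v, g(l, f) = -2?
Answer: -4067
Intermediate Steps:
t(v) = 1
R(x) = 49 (R(x) = (6 + 1)² = 7² = 49)
-83*R(D(2, -5)) = -83*49 = -4067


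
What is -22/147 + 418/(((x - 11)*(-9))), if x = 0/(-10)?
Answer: 1796/441 ≈ 4.0726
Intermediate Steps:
x = 0 (x = 0*(-⅒) = 0)
-22/147 + 418/(((x - 11)*(-9))) = -22/147 + 418/(((0 - 11)*(-9))) = -22*1/147 + 418/((-11*(-9))) = -22/147 + 418/99 = -22/147 + 418*(1/99) = -22/147 + 38/9 = 1796/441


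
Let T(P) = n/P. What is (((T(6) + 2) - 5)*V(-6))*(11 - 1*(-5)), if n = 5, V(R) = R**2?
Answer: -1248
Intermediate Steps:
T(P) = 5/P
(((T(6) + 2) - 5)*V(-6))*(11 - 1*(-5)) = (((5/6 + 2) - 5)*(-6)**2)*(11 - 1*(-5)) = (((5*(1/6) + 2) - 5)*36)*(11 + 5) = (((5/6 + 2) - 5)*36)*16 = ((17/6 - 5)*36)*16 = -13/6*36*16 = -78*16 = -1248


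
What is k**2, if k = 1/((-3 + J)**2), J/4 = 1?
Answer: 1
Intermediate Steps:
J = 4 (J = 4*1 = 4)
k = 1 (k = 1/((-3 + 4)**2) = 1/(1**2) = 1/1 = 1)
k**2 = 1**2 = 1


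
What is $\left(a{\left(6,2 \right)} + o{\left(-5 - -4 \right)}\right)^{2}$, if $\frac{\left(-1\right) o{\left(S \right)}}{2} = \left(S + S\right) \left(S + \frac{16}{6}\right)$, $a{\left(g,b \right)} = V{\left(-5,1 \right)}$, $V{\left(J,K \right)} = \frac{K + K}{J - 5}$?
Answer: $\frac{9409}{225} \approx 41.818$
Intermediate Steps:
$V{\left(J,K \right)} = \frac{2 K}{-5 + J}$
$a{\left(g,b \right)} = - \frac{1}{5}$ ($a{\left(g,b \right)} = 2 \cdot 1 \frac{1}{-5 - 5} = 2 \cdot 1 \frac{1}{-10} = 2 \cdot 1 \left(- \frac{1}{10}\right) = - \frac{1}{5}$)
$o{\left(S \right)} = - 4 S \left(\frac{8}{3} + S\right)$ ($o{\left(S \right)} = - 2 \left(S + S\right) \left(S + \frac{16}{6}\right) = - 2 \cdot 2 S \left(S + 16 \cdot \frac{1}{6}\right) = - 2 \cdot 2 S \left(S + \frac{8}{3}\right) = - 2 \cdot 2 S \left(\frac{8}{3} + S\right) = - 4 S \left(\frac{8}{3} + S\right)$)
$\left(a{\left(6,2 \right)} + o{\left(-5 - -4 \right)}\right)^{2} = \left(- \frac{1}{5} - \frac{4 \left(-5 - -4\right) \left(8 + 3 \left(-5 - -4\right)\right)}{3}\right)^{2} = \left(- \frac{1}{5} - \frac{4 \left(-5 + 4\right) \left(8 + 3 \left(-5 + 4\right)\right)}{3}\right)^{2} = \left(- \frac{1}{5} - - \frac{4 \left(8 + 3 \left(-1\right)\right)}{3}\right)^{2} = \left(- \frac{1}{5} - - \frac{4 \left(8 - 3\right)}{3}\right)^{2} = \left(- \frac{1}{5} - \left(- \frac{4}{3}\right) 5\right)^{2} = \left(- \frac{1}{5} + \frac{20}{3}\right)^{2} = \left(\frac{97}{15}\right)^{2} = \frac{9409}{225}$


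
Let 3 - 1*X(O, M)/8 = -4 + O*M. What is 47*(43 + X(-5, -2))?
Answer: 893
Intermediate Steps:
X(O, M) = 56 - 8*M*O (X(O, M) = 24 - 8*(-4 + O*M) = 24 - 8*(-4 + M*O) = 24 + (32 - 8*M*O) = 56 - 8*M*O)
47*(43 + X(-5, -2)) = 47*(43 + (56 - 8*(-2)*(-5))) = 47*(43 + (56 - 80)) = 47*(43 - 24) = 47*19 = 893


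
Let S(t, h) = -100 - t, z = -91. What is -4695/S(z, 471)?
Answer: 1565/3 ≈ 521.67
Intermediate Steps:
-4695/S(z, 471) = -4695/(-100 - 1*(-91)) = -4695/(-100 + 91) = -4695/(-9) = -4695*(-1/9) = 1565/3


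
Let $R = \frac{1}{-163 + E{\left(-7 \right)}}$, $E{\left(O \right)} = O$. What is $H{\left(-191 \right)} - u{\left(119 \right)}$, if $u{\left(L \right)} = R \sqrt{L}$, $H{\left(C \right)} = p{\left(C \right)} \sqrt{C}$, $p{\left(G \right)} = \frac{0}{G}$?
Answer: $\frac{\sqrt{119}}{170} \approx 0.064169$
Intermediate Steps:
$p{\left(G \right)} = 0$
$H{\left(C \right)} = 0$ ($H{\left(C \right)} = 0 \sqrt{C} = 0$)
$R = - \frac{1}{170}$ ($R = \frac{1}{-163 - 7} = \frac{1}{-170} = - \frac{1}{170} \approx -0.0058824$)
$u{\left(L \right)} = - \frac{\sqrt{L}}{170}$
$H{\left(-191 \right)} - u{\left(119 \right)} = 0 - - \frac{\sqrt{119}}{170} = 0 + \frac{\sqrt{119}}{170} = \frac{\sqrt{119}}{170}$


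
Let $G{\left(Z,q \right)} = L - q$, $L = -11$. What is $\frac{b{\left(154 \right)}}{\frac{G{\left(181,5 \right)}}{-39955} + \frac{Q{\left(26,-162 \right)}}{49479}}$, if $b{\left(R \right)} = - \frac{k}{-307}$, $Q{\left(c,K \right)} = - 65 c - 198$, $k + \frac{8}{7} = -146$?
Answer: $\frac{1018120724175}{80204307512} \approx 12.694$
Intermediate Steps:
$k = - \frac{1030}{7}$ ($k = - \frac{8}{7} - 146 = - \frac{1030}{7} \approx -147.14$)
$Q{\left(c,K \right)} = -198 - 65 c$
$G{\left(Z,q \right)} = -11 - q$
$b{\left(R \right)} = - \frac{1030}{2149}$ ($b{\left(R \right)} = - \frac{-1030}{7 \left(-307\right)} = - \frac{\left(-1030\right) \left(-1\right)}{7 \cdot 307} = \left(-1\right) \frac{1030}{2149} = - \frac{1030}{2149}$)
$\frac{b{\left(154 \right)}}{\frac{G{\left(181,5 \right)}}{-39955} + \frac{Q{\left(26,-162 \right)}}{49479}} = - \frac{1030}{2149 \left(\frac{-11 - 5}{-39955} + \frac{-198 - 1690}{49479}\right)} = - \frac{1030}{2149 \left(\left(-11 - 5\right) \left(- \frac{1}{39955}\right) + \left(-198 - 1690\right) \frac{1}{49479}\right)} = - \frac{1030}{2149 \left(\left(-16\right) \left(- \frac{1}{39955}\right) - \frac{1888}{49479}\right)} = - \frac{1030}{2149 \left(\frac{16}{39955} - \frac{1888}{49479}\right)} = - \frac{1030}{2149 \left(- \frac{74643376}{1976933445}\right)} = \left(- \frac{1030}{2149}\right) \left(- \frac{1976933445}{74643376}\right) = \frac{1018120724175}{80204307512}$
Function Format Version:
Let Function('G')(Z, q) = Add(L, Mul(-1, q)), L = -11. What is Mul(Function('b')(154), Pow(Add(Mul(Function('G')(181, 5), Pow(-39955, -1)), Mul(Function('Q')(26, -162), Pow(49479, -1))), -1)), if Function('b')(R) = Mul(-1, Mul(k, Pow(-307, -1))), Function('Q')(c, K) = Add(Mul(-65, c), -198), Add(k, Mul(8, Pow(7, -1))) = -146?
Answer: Rational(1018120724175, 80204307512) ≈ 12.694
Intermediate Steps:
k = Rational(-1030, 7) (k = Add(Rational(-8, 7), -146) = Rational(-1030, 7) ≈ -147.14)
Function('Q')(c, K) = Add(-198, Mul(-65, c))
Function('G')(Z, q) = Add(-11, Mul(-1, q))
Function('b')(R) = Rational(-1030, 2149) (Function('b')(R) = Mul(-1, Mul(Rational(-1030, 7), Pow(-307, -1))) = Mul(-1, Mul(Rational(-1030, 7), Rational(-1, 307))) = Mul(-1, Rational(1030, 2149)) = Rational(-1030, 2149))
Mul(Function('b')(154), Pow(Add(Mul(Function('G')(181, 5), Pow(-39955, -1)), Mul(Function('Q')(26, -162), Pow(49479, -1))), -1)) = Mul(Rational(-1030, 2149), Pow(Add(Mul(Add(-11, Mul(-1, 5)), Pow(-39955, -1)), Mul(Add(-198, Mul(-65, 26)), Pow(49479, -1))), -1)) = Mul(Rational(-1030, 2149), Pow(Add(Mul(Add(-11, -5), Rational(-1, 39955)), Mul(Add(-198, -1690), Rational(1, 49479))), -1)) = Mul(Rational(-1030, 2149), Pow(Add(Mul(-16, Rational(-1, 39955)), Mul(-1888, Rational(1, 49479))), -1)) = Mul(Rational(-1030, 2149), Pow(Add(Rational(16, 39955), Rational(-1888, 49479)), -1)) = Mul(Rational(-1030, 2149), Pow(Rational(-74643376, 1976933445), -1)) = Mul(Rational(-1030, 2149), Rational(-1976933445, 74643376)) = Rational(1018120724175, 80204307512)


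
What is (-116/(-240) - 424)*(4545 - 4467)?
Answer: -330343/10 ≈ -33034.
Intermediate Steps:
(-116/(-240) - 424)*(4545 - 4467) = (-116*(-1/240) - 424)*78 = (29/60 - 424)*78 = -25411/60*78 = -330343/10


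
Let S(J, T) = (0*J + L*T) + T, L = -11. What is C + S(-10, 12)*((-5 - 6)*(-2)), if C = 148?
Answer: -2492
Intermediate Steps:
S(J, T) = -10*T (S(J, T) = (0*J - 11*T) + T = (0 - 11*T) + T = -11*T + T = -10*T)
C + S(-10, 12)*((-5 - 6)*(-2)) = 148 + (-10*12)*((-5 - 6)*(-2)) = 148 - (-1320)*(-2) = 148 - 120*22 = 148 - 2640 = -2492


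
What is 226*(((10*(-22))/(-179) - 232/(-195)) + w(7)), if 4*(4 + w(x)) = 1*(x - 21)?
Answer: -40083247/34905 ≈ -1148.4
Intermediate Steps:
w(x) = -37/4 + x/4 (w(x) = -4 + (1*(x - 21))/4 = -4 + (1*(-21 + x))/4 = -4 + (-21 + x)/4 = -4 + (-21/4 + x/4) = -37/4 + x/4)
226*(((10*(-22))/(-179) - 232/(-195)) + w(7)) = 226*(((10*(-22))/(-179) - 232/(-195)) + (-37/4 + (1/4)*7)) = 226*((-220*(-1/179) - 232*(-1/195)) + (-37/4 + 7/4)) = 226*((220/179 + 232/195) - 15/2) = 226*(84428/34905 - 15/2) = 226*(-354719/69810) = -40083247/34905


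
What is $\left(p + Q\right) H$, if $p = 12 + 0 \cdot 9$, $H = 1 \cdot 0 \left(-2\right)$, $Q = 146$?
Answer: $0$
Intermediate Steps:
$H = 0$ ($H = 0 \left(-2\right) = 0$)
$p = 12$ ($p = 12 + 0 = 12$)
$\left(p + Q\right) H = \left(12 + 146\right) 0 = 158 \cdot 0 = 0$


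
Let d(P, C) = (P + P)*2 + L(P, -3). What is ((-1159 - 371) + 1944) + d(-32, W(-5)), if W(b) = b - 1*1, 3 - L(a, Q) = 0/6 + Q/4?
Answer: 1159/4 ≈ 289.75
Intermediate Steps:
L(a, Q) = 3 - Q/4 (L(a, Q) = 3 - (0/6 + Q/4) = 3 - (0*(⅙) + Q*(¼)) = 3 - (0 + Q/4) = 3 - Q/4)
W(b) = -1 + b (W(b) = b - 1 = -1 + b)
d(P, C) = 15/4 + 4*P (d(P, C) = (P + P)*2 + (3 - ¼*(-3)) = (2*P)*2 + (3 + ¾) = 4*P + 15/4 = 15/4 + 4*P)
((-1159 - 371) + 1944) + d(-32, W(-5)) = ((-1159 - 371) + 1944) + (15/4 + 4*(-32)) = (-1530 + 1944) + (15/4 - 128) = 414 - 497/4 = 1159/4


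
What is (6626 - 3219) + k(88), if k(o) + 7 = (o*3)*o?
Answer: 26632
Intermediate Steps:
k(o) = -7 + 3*o**2 (k(o) = -7 + (o*3)*o = -7 + (3*o)*o = -7 + 3*o**2)
(6626 - 3219) + k(88) = (6626 - 3219) + (-7 + 3*88**2) = 3407 + (-7 + 3*7744) = 3407 + (-7 + 23232) = 3407 + 23225 = 26632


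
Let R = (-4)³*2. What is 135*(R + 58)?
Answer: -9450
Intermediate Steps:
R = -128 (R = -64*2 = -128)
135*(R + 58) = 135*(-128 + 58) = 135*(-70) = -9450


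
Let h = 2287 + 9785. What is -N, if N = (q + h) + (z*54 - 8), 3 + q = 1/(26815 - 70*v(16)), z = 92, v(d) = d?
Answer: -437560156/25695 ≈ -17029.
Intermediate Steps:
h = 12072
q = -77084/25695 (q = -3 + 1/(26815 - 70*16) = -3 + 1/(26815 - 1120) = -3 + 1/25695 = -77084/25695 ≈ -3.0000)
N = 437560156/25695 (N = (-77084/25695 + 12072) + (92*54 - 8) = 310112956/25695 + (4968 - 8) = 310112956/25695 + 4960 = 437560156/25695 ≈ 17029.)
-N = -1*437560156/25695 = -437560156/25695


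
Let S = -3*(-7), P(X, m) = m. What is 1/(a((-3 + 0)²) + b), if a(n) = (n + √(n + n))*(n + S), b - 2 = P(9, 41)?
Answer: 313/81769 - 90*√2/81769 ≈ 0.0022713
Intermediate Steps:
b = 43 (b = 2 + 41 = 43)
S = 21
a(n) = (21 + n)*(n + √2*√n) (a(n) = (n + √(n + n))*(n + 21) = (n + √(2*n))*(21 + n) = (n + √2*√n)*(21 + n) = (21 + n)*(n + √2*√n))
1/(a((-3 + 0)²) + b) = 1/((((-3 + 0)²)² + 21*(-3 + 0)² + √2*((-3 + 0)²)^(3/2) + 21*√2*√((-3 + 0)²)) + 43) = 1/((((-3)²)² + 21*(-3)² + √2*((-3)²)^(3/2) + 21*√2*√((-3)²)) + 43) = 1/((9² + 21*9 + √2*9^(3/2) + 21*√2*√9) + 43) = 1/((81 + 189 + √2*27 + 21*√2*3) + 43) = 1/((81 + 189 + 27*√2 + 63*√2) + 43) = 1/((270 + 90*√2) + 43) = 1/(313 + 90*√2)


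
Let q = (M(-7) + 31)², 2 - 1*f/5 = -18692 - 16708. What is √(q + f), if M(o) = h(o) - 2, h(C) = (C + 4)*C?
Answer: √179510 ≈ 423.69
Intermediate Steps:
h(C) = C*(4 + C) (h(C) = (4 + C)*C = C*(4 + C))
M(o) = -2 + o*(4 + o) (M(o) = o*(4 + o) - 2 = -2 + o*(4 + o))
f = 177010 (f = 10 - 5*(-18692 - 16708) = 10 - 5*(-35400) = 10 + 177000 = 177010)
q = 2500 (q = ((-2 - 7*(4 - 7)) + 31)² = ((-2 - 7*(-3)) + 31)² = ((-2 + 21) + 31)² = (19 + 31)² = 50² = 2500)
√(q + f) = √(2500 + 177010) = √179510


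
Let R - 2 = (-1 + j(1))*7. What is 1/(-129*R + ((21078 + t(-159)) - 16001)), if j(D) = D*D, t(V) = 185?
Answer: 1/5004 ≈ 0.00019984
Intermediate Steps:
j(D) = D**2
R = 2 (R = 2 + (-1 + 1**2)*7 = 2 + (-1 + 1)*7 = 2 + 0*7 = 2 + 0 = 2)
1/(-129*R + ((21078 + t(-159)) - 16001)) = 1/(-129*2 + ((21078 + 185) - 16001)) = 1/(-258 + (21263 - 16001)) = 1/(-258 + 5262) = 1/5004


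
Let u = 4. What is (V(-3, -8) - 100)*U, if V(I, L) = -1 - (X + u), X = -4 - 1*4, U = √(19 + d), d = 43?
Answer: -97*√62 ≈ -763.78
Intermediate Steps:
U = √62 (U = √(19 + 43) = √62 ≈ 7.8740)
X = -8 (X = -4 - 4 = -8)
V(I, L) = 3 (V(I, L) = -1 - (-8 + 4) = -1 - 1*(-4) = -1 + 4 = 3)
(V(-3, -8) - 100)*U = (3 - 100)*√62 = -97*√62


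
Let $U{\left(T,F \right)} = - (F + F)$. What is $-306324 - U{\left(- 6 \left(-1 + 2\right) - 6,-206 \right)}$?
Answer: $-306736$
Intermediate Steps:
$U{\left(T,F \right)} = - 2 F$
$-306324 - U{\left(- 6 \left(-1 + 2\right) - 6,-206 \right)} = -306324 - \left(-2\right) \left(-206\right) = -306324 - 412 = -306736$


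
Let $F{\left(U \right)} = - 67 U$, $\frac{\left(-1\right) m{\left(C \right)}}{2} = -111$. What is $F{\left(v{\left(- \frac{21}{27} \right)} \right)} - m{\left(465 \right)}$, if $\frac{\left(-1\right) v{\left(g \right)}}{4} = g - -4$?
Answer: $\frac{5774}{9} \approx 641.56$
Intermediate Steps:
$m{\left(C \right)} = 222$ ($m{\left(C \right)} = \left(-2\right) \left(-111\right) = 222$)
$v{\left(g \right)} = -16 - 4 g$ ($v{\left(g \right)} = - 4 \left(g - -4\right) = - 4 \left(g + 4\right) = - 4 \left(4 + g\right) = -16 - 4 g$)
$F{\left(v{\left(- \frac{21}{27} \right)} \right)} - m{\left(465 \right)} = - 67 \left(-16 - 4 \left(- \frac{21}{27}\right)\right) - 222 = - 67 \left(-16 - 4 \left(\left(-21\right) \frac{1}{27}\right)\right) - 222 = - 67 \left(-16 - - \frac{28}{9}\right) - 222 = - 67 \left(-16 + \frac{28}{9}\right) - 222 = \left(-67\right) \left(- \frac{116}{9}\right) - 222 = \frac{7772}{9} - 222 = \frac{5774}{9}$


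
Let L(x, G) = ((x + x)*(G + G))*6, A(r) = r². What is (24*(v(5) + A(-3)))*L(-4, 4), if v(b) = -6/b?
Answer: -359424/5 ≈ -71885.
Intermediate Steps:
L(x, G) = 24*G*x (L(x, G) = ((2*x)*(2*G))*6 = (4*G*x)*6 = 24*G*x)
(24*(v(5) + A(-3)))*L(-4, 4) = (24*(-6/5 + (-3)²))*(24*4*(-4)) = (24*(-6*⅕ + 9))*(-384) = (24*(-6/5 + 9))*(-384) = (24*(39/5))*(-384) = (936/5)*(-384) = -359424/5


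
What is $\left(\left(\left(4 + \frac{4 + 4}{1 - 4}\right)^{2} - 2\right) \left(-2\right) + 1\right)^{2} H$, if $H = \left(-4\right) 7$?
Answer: $- \frac{4732}{81} \approx -58.42$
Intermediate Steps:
$H = -28$
$\left(\left(\left(4 + \frac{4 + 4}{1 - 4}\right)^{2} - 2\right) \left(-2\right) + 1\right)^{2} H = \left(\left(\left(4 + \frac{4 + 4}{1 - 4}\right)^{2} - 2\right) \left(-2\right) + 1\right)^{2} \left(-28\right) = \left(\left(\left(4 + \frac{8}{-3}\right)^{2} - 2\right) \left(-2\right) + 1\right)^{2} \left(-28\right) = \left(\left(\left(4 + 8 \left(- \frac{1}{3}\right)\right)^{2} - 2\right) \left(-2\right) + 1\right)^{2} \left(-28\right) = \left(\left(\left(4 - \frac{8}{3}\right)^{2} - 2\right) \left(-2\right) + 1\right)^{2} \left(-28\right) = \left(\left(\left(\frac{4}{3}\right)^{2} - 2\right) \left(-2\right) + 1\right)^{2} \left(-28\right) = \left(\left(\frac{16}{9} - 2\right) \left(-2\right) + 1\right)^{2} \left(-28\right) = \left(\left(- \frac{2}{9}\right) \left(-2\right) + 1\right)^{2} \left(-28\right) = \left(\frac{4}{9} + 1\right)^{2} \left(-28\right) = \left(\frac{13}{9}\right)^{2} \left(-28\right) = \frac{169}{81} \left(-28\right) = - \frac{4732}{81}$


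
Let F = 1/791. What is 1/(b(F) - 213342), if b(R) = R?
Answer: -791/168753521 ≈ -4.6873e-6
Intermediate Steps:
F = 1/791 ≈ 0.0012642
1/(b(F) - 213342) = 1/(1/791 - 213342) = 1/(-168753521/791) = -791/168753521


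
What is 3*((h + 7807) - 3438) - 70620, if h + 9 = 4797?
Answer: -43149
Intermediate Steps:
h = 4788 (h = -9 + 4797 = 4788)
3*((h + 7807) - 3438) - 70620 = 3*((4788 + 7807) - 3438) - 70620 = 3*(12595 - 3438) - 70620 = 3*9157 - 70620 = 27471 - 70620 = -43149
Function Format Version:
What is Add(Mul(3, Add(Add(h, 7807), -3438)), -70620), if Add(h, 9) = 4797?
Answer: -43149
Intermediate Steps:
h = 4788 (h = Add(-9, 4797) = 4788)
Add(Mul(3, Add(Add(h, 7807), -3438)), -70620) = Add(Mul(3, Add(Add(4788, 7807), -3438)), -70620) = Add(Mul(3, Add(12595, -3438)), -70620) = Add(Mul(3, 9157), -70620) = Add(27471, -70620) = -43149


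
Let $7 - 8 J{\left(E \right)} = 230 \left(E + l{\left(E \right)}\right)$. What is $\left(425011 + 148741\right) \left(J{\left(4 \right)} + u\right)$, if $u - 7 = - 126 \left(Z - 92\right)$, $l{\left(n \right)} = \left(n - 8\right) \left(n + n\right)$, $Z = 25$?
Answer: $5310003041$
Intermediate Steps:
$l{\left(n \right)} = 2 n \left(-8 + n\right)$ ($l{\left(n \right)} = \left(-8 + n\right) 2 n = 2 n \left(-8 + n\right)$)
$u = 8449$ ($u = 7 - 126 \left(25 - 92\right) = 7 - -8442 = 7 + 8442 = 8449$)
$J{\left(E \right)} = \frac{7}{8} - \frac{115 E}{4} - \frac{115 E \left(-8 + E\right)}{2}$ ($J{\left(E \right)} = \frac{7}{8} - \frac{230 \left(E + 2 E \left(-8 + E\right)\right)}{8} = \frac{7}{8} - \frac{230 E + 460 E \left(-8 + E\right)}{8} = \frac{7}{8} - \left(\frac{115 E}{4} + \frac{115 E \left(-8 + E\right)}{2}\right) = \frac{7}{8} - \frac{115 E}{4} - \frac{115 E \left(-8 + E\right)}{2}$)
$\left(425011 + 148741\right) \left(J{\left(4 \right)} + u\right) = \left(425011 + 148741\right) \left(\left(\frac{7}{8} - \frac{115 \cdot 4^{2}}{2} + \frac{1725}{4} \cdot 4\right) + 8449\right) = 573752 \left(\left(\frac{7}{8} - 920 + 1725\right) + 8449\right) = 573752 \left(\frac{6447}{8} + 8449\right) = 573752 \cdot \frac{74039}{8} = 5310003041$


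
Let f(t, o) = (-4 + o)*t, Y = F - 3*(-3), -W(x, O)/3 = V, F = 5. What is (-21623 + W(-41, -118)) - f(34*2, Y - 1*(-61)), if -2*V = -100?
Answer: -26601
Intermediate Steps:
V = 50 (V = -½*(-100) = 50)
W(x, O) = -150 (W(x, O) = -3*50 = -150)
Y = 14 (Y = 5 - 3*(-3) = 5 + 9 = 14)
f(t, o) = t*(-4 + o)
(-21623 + W(-41, -118)) - f(34*2, Y - 1*(-61)) = (-21623 - 150) - 34*2*(-4 + (14 - 1*(-61))) = -21773 - 68*(-4 + (14 + 61)) = -21773 - 68*(-4 + 75) = -21773 - 68*71 = -21773 - 1*4828 = -21773 - 4828 = -26601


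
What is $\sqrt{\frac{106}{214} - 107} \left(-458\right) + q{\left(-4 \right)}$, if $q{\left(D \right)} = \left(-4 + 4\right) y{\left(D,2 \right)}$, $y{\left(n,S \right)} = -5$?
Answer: $- \frac{916 i \sqrt{304843}}{107} \approx - 4726.6 i$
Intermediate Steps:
$q{\left(D \right)} = 0$ ($q{\left(D \right)} = \left(-4 + 4\right) \left(-5\right) = 0 \left(-5\right) = 0$)
$\sqrt{\frac{106}{214} - 107} \left(-458\right) + q{\left(-4 \right)} = \sqrt{\frac{106}{214} - 107} \left(-458\right) + 0 = \sqrt{106 \cdot \frac{1}{214} - 107} \left(-458\right) + 0 = \sqrt{\frac{53}{107} - 107} \left(-458\right) + 0 = \sqrt{- \frac{11396}{107}} \left(-458\right) + 0 = \frac{2 i \sqrt{304843}}{107} \left(-458\right) + 0 = - \frac{916 i \sqrt{304843}}{107} + 0 = - \frac{916 i \sqrt{304843}}{107}$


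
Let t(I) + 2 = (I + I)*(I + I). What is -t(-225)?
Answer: -202498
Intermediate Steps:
t(I) = -2 + 4*I² (t(I) = -2 + (I + I)*(I + I) = -2 + (2*I)*(2*I) = -2 + 4*I²)
-t(-225) = -(-2 + 4*(-225)²) = -(-2 + 4*50625) = -(-2 + 202500) = -1*202498 = -202498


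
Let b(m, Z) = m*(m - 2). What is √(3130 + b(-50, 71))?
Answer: √5730 ≈ 75.697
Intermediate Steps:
b(m, Z) = m*(-2 + m)
√(3130 + b(-50, 71)) = √(3130 - 50*(-2 - 50)) = √(3130 - 50*(-52)) = √(3130 + 2600) = √5730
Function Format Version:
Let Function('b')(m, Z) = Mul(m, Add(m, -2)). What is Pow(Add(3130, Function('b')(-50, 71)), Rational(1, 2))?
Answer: Pow(5730, Rational(1, 2)) ≈ 75.697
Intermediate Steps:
Function('b')(m, Z) = Mul(m, Add(-2, m))
Pow(Add(3130, Function('b')(-50, 71)), Rational(1, 2)) = Pow(Add(3130, Mul(-50, Add(-2, -50))), Rational(1, 2)) = Pow(Add(3130, Mul(-50, -52)), Rational(1, 2)) = Pow(Add(3130, 2600), Rational(1, 2)) = Pow(5730, Rational(1, 2))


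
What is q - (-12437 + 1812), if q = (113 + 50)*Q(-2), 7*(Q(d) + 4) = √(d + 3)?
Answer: 69974/7 ≈ 9996.3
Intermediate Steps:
Q(d) = -4 + √(3 + d)/7 (Q(d) = -4 + √(d + 3)/7 = -4 + √(3 + d)/7)
q = -4401/7 (q = (113 + 50)*(-4 + √(3 - 2)/7) = 163*(-4 + √1/7) = 163*(-4 + (⅐)*1) = 163*(-4 + ⅐) = 163*(-27/7) = -4401/7 ≈ -628.71)
q - (-12437 + 1812) = -4401/7 - (-12437 + 1812) = -4401/7 - 1*(-10625) = -4401/7 + 10625 = 69974/7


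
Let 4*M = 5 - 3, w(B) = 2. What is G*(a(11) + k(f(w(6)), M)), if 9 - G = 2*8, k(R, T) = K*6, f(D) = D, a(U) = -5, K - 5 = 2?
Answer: -259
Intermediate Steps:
K = 7 (K = 5 + 2 = 7)
M = ½ (M = (5 - 3)/4 = (¼)*2 = ½ ≈ 0.50000)
k(R, T) = 42 (k(R, T) = 7*6 = 42)
G = -7 (G = 9 - 2*8 = 9 - 1*16 = 9 - 16 = -7)
G*(a(11) + k(f(w(6)), M)) = -7*(-5 + 42) = -7*37 = -259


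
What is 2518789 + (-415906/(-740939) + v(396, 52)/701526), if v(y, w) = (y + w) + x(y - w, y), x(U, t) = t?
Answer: 654618260451153109/259893986457 ≈ 2.5188e+6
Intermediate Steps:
v(y, w) = w + 2*y (v(y, w) = (y + w) + y = (w + y) + y = w + 2*y)
2518789 + (-415906/(-740939) + v(396, 52)/701526) = 2518789 + (-415906/(-740939) + (52 + 2*396)/701526) = 2518789 + (-415906*(-1/740939) + (52 + 792)*(1/701526)) = 2518789 + (415906/740939 + 844*(1/701526)) = 2518789 + (415906/740939 + 422/350763) = 2518789 + 146197112536/259893986457 = 654618260451153109/259893986457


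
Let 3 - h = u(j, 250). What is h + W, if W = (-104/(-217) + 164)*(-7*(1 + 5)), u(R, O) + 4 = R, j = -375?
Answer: -202310/31 ≈ -6526.1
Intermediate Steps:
u(R, O) = -4 + R
h = 382 (h = 3 - (-4 - 375) = 3 - 1*(-379) = 3 + 379 = 382)
W = -214152/31 (W = (-104*(-1/217) + 164)*(-7*6) = (104/217 + 164)*(-42) = (35692/217)*(-42) = -214152/31 ≈ -6908.1)
h + W = 382 - 214152/31 = -202310/31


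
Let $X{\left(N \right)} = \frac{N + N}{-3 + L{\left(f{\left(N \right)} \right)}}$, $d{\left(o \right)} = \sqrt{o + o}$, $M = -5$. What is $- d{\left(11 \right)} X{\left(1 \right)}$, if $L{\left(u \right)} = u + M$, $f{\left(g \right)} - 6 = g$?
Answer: $2 \sqrt{22} \approx 9.3808$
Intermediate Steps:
$f{\left(g \right)} = 6 + g$
$L{\left(u \right)} = -5 + u$ ($L{\left(u \right)} = u - 5 = -5 + u$)
$d{\left(o \right)} = \sqrt{2} \sqrt{o}$ ($d{\left(o \right)} = \sqrt{2 o} = \sqrt{2} \sqrt{o}$)
$X{\left(N \right)} = \frac{2 N}{-2 + N}$ ($X{\left(N \right)} = \frac{N + N}{-3 + \left(-5 + \left(6 + N\right)\right)} = \frac{2 N}{-3 + \left(1 + N\right)} = \frac{2 N}{-2 + N}$)
$- d{\left(11 \right)} X{\left(1 \right)} = - \sqrt{2} \sqrt{11} \cdot 2 \cdot 1 \frac{1}{-2 + 1} = - \sqrt{22} \cdot 2 \cdot 1 \frac{1}{-1} = - \sqrt{22} \cdot 2 \cdot 1 \left(-1\right) = - \sqrt{22} \left(-2\right) = 2 \sqrt{22}$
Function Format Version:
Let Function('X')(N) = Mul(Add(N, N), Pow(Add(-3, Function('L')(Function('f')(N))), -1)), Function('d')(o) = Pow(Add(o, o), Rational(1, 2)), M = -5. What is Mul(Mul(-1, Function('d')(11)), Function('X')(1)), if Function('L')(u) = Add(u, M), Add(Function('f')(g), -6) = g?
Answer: Mul(2, Pow(22, Rational(1, 2))) ≈ 9.3808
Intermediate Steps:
Function('f')(g) = Add(6, g)
Function('L')(u) = Add(-5, u) (Function('L')(u) = Add(u, -5) = Add(-5, u))
Function('d')(o) = Mul(Pow(2, Rational(1, 2)), Pow(o, Rational(1, 2))) (Function('d')(o) = Pow(Mul(2, o), Rational(1, 2)) = Mul(Pow(2, Rational(1, 2)), Pow(o, Rational(1, 2))))
Function('X')(N) = Mul(2, N, Pow(Add(-2, N), -1)) (Function('X')(N) = Mul(Add(N, N), Pow(Add(-3, Add(-5, Add(6, N))), -1)) = Mul(Mul(2, N), Pow(Add(-3, Add(1, N)), -1)) = Mul(Mul(2, N), Pow(Add(-2, N), -1)) = Mul(2, N, Pow(Add(-2, N), -1)))
Mul(Mul(-1, Function('d')(11)), Function('X')(1)) = Mul(Mul(-1, Mul(Pow(2, Rational(1, 2)), Pow(11, Rational(1, 2)))), Mul(2, 1, Pow(Add(-2, 1), -1))) = Mul(Mul(-1, Pow(22, Rational(1, 2))), Mul(2, 1, Pow(-1, -1))) = Mul(Mul(-1, Pow(22, Rational(1, 2))), Mul(2, 1, -1)) = Mul(Mul(-1, Pow(22, Rational(1, 2))), -2) = Mul(2, Pow(22, Rational(1, 2)))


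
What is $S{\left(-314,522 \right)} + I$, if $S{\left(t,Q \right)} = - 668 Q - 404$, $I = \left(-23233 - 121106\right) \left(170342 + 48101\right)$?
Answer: $-31530193277$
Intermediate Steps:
$I = -31529844177$ ($I = \left(-144339\right) 218443 = -31529844177$)
$S{\left(t,Q \right)} = -404 - 668 Q$
$S{\left(-314,522 \right)} + I = \left(-404 - 348696\right) - 31529844177 = -349100 - 31529844177 = -31530193277$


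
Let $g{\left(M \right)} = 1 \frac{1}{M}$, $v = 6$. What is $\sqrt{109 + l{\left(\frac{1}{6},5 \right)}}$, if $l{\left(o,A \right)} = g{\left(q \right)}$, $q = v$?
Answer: $\frac{\sqrt{3930}}{6} \approx 10.448$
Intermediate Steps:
$q = 6$
$g{\left(M \right)} = \frac{1}{M}$
$l{\left(o,A \right)} = \frac{1}{6}$
$\sqrt{109 + l{\left(\frac{1}{6},5 \right)}} = \sqrt{109 + \frac{1}{6}} = \sqrt{\frac{655}{6}} = \frac{\sqrt{3930}}{6}$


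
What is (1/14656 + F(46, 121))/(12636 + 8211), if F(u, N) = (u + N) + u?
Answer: 3121729/305533632 ≈ 0.010217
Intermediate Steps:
F(u, N) = N + 2*u (F(u, N) = (N + u) + u = N + 2*u)
(1/14656 + F(46, 121))/(12636 + 8211) = (1/14656 + (121 + 2*46))/(12636 + 8211) = (1/14656 + (121 + 92))/20847 = (1/14656 + 213)*(1/20847) = (3121729/14656)*(1/20847) = 3121729/305533632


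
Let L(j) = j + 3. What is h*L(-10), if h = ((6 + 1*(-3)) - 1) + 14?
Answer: -112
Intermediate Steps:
L(j) = 3 + j
h = 16 (h = ((6 - 3) - 1) + 14 = (3 - 1) + 14 = 2 + 14 = 16)
h*L(-10) = 16*(3 - 10) = 16*(-7) = -112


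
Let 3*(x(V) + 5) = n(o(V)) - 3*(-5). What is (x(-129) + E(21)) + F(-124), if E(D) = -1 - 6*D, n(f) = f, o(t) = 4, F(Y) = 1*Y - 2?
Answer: -755/3 ≈ -251.67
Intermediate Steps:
F(Y) = -2 + Y (F(Y) = Y - 2 = -2 + Y)
x(V) = 4/3 (x(V) = -5 + (4 - 3*(-5))/3 = -5 + (4 + 15)/3 = -5 + (⅓)*19 = -5 + 19/3 = 4/3)
(x(-129) + E(21)) + F(-124) = (4/3 + (-1 - 6*21)) + (-2 - 124) = (4/3 + (-1 - 126)) - 126 = (4/3 - 127) - 126 = -377/3 - 126 = -755/3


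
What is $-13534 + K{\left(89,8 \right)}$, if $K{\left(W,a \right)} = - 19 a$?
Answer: $-13686$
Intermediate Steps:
$-13534 + K{\left(89,8 \right)} = -13534 - 152 = -13686$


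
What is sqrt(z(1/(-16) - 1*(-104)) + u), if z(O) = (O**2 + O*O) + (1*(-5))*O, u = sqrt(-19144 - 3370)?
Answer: sqrt(5398098 + 256*I*sqrt(22514))/16 ≈ 145.21 + 0.51665*I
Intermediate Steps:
u = I*sqrt(22514) (u = sqrt(-22514) = I*sqrt(22514) ≈ 150.05*I)
z(O) = -5*O + 2*O**2 (z(O) = (O**2 + O**2) - 5*O = 2*O**2 - 5*O = -5*O + 2*O**2)
sqrt(z(1/(-16) - 1*(-104)) + u) = sqrt((1/(-16) - 1*(-104))*(-5 + 2*(1/(-16) - 1*(-104))) + I*sqrt(22514)) = sqrt((-1/16 + 104)*(-5 + 2*(-1/16 + 104)) + I*sqrt(22514)) = sqrt(1663*(-5 + 2*(1663/16))/16 + I*sqrt(22514)) = sqrt(1663*(-5 + 1663/8)/16 + I*sqrt(22514)) = sqrt((1663/16)*(1623/8) + I*sqrt(22514)) = sqrt(2699049/128 + I*sqrt(22514))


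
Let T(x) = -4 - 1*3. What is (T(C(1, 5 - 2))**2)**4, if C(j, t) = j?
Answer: 5764801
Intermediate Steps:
T(x) = -7 (T(x) = -4 - 3 = -7)
(T(C(1, 5 - 2))**2)**4 = ((-7)**2)**4 = 49**4 = 5764801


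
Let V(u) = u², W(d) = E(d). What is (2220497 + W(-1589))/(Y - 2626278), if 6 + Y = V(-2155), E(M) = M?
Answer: 2218908/2017741 ≈ 1.0997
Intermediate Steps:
W(d) = d
Y = 4644019 (Y = -6 + (-2155)² = -6 + 4644025 = 4644019)
(2220497 + W(-1589))/(Y - 2626278) = (2220497 - 1589)/(4644019 - 2626278) = 2218908/2017741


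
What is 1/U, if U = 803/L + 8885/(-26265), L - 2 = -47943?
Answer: -251834073/89409316 ≈ -2.8166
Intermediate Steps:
L = -47941 (L = 2 - 47943 = -47941)
U = -89409316/251834073 (U = 803/(-47941) + 8885/(-26265) = 803*(-1/47941) + 8885*(-1/26265) = -803/47941 - 1777/5253 = -89409316/251834073 ≈ -0.35503)
1/U = 1/(-89409316/251834073) = -251834073/89409316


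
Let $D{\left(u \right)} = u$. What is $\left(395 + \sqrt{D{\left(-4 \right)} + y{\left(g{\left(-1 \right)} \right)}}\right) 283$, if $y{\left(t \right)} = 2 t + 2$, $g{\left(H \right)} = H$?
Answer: $111785 + 566 i \approx 1.1179 \cdot 10^{5} + 566.0 i$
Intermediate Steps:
$y{\left(t \right)} = 2 + 2 t$
$\left(395 + \sqrt{D{\left(-4 \right)} + y{\left(g{\left(-1 \right)} \right)}}\right) 283 = \left(395 + \sqrt{-4 + \left(2 + 2 \left(-1\right)\right)}\right) 283 = \left(395 + \sqrt{-4 + \left(2 - 2\right)}\right) 283 = \left(395 + \sqrt{-4 + 0}\right) 283 = \left(395 + \sqrt{-4}\right) 283 = \left(395 + 2 i\right) 283 = 111785 + 566 i$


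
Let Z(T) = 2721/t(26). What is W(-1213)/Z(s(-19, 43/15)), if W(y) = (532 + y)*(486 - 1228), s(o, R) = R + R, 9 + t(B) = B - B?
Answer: -1515906/907 ≈ -1671.3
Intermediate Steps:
t(B) = -9 (t(B) = -9 + (B - B) = -9 + 0 = -9)
s(o, R) = 2*R
Z(T) = -907/3 (Z(T) = 2721/(-9) = 2721*(-⅑) = -907/3)
W(y) = -394744 - 742*y (W(y) = (532 + y)*(-742) = -394744 - 742*y)
W(-1213)/Z(s(-19, 43/15)) = (-394744 - 742*(-1213))/(-907/3) = (-394744 + 900046)*(-3/907) = 505302*(-3/907) = -1515906/907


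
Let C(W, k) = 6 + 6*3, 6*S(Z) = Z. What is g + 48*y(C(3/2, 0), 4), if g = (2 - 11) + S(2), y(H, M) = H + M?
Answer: 4006/3 ≈ 1335.3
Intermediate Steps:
S(Z) = Z/6
C(W, k) = 24 (C(W, k) = 6 + 18 = 24)
g = -26/3 (g = (2 - 11) + (⅙)*2 = -9 + ⅓ = -26/3 ≈ -8.6667)
g + 48*y(C(3/2, 0), 4) = -26/3 + 48*(24 + 4) = -26/3 + 48*28 = -26/3 + 1344 = 4006/3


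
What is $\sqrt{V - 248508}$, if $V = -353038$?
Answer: $i \sqrt{601546} \approx 775.59 i$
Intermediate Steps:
$\sqrt{V - 248508} = \sqrt{-353038 - 248508} = \sqrt{-601546} = i \sqrt{601546}$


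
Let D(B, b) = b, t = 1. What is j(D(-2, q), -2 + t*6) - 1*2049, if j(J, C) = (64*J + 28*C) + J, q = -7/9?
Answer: -17888/9 ≈ -1987.6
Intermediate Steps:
q = -7/9 (q = -7*⅑ = -7/9 ≈ -0.77778)
j(J, C) = 28*C + 65*J (j(J, C) = (28*C + 64*J) + J = 28*C + 65*J)
j(D(-2, q), -2 + t*6) - 1*2049 = (28*(-2 + 1*6) + 65*(-7/9)) - 1*2049 = (28*(-2 + 6) - 455/9) - 2049 = (28*4 - 455/9) - 2049 = (112 - 455/9) - 2049 = 553/9 - 2049 = -17888/9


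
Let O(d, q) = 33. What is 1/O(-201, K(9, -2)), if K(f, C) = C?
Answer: 1/33 ≈ 0.030303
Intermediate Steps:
1/O(-201, K(9, -2)) = 1/33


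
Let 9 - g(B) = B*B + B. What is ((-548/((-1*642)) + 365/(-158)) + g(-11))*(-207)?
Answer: 358550979/16906 ≈ 21209.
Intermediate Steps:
g(B) = 9 - B - B**2 (g(B) = 9 - (B*B + B) = 9 - (B**2 + B) = 9 - (B + B**2) = 9 + (-B - B**2) = 9 - B - B**2)
((-548/((-1*642)) + 365/(-158)) + g(-11))*(-207) = ((-548/((-1*642)) + 365/(-158)) + (9 - 1*(-11) - 1*(-11)**2))*(-207) = ((-548/(-642) + 365*(-1/158)) + (9 + 11 - 1*121))*(-207) = ((-548*(-1/642) - 365/158) + (9 + 11 - 121))*(-207) = ((274/321 - 365/158) - 101)*(-207) = (-73873/50718 - 101)*(-207) = -5196391/50718*(-207) = 358550979/16906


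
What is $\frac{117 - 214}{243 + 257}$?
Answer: $- \frac{97}{500} \approx -0.194$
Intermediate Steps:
$\frac{117 - 214}{243 + 257} = \frac{117 - 214}{500} = \left(117 - 214\right) \frac{1}{500} = \left(-97\right) \frac{1}{500} = - \frac{97}{500}$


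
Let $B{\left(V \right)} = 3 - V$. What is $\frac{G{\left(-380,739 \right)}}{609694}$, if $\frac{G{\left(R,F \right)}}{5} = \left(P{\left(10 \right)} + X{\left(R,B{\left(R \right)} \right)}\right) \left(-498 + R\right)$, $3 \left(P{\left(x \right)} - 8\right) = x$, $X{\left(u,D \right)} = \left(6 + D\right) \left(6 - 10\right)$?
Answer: $\frac{10171630}{914541} \approx 11.122$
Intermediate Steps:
$X{\left(u,D \right)} = -24 - 4 D$ ($X{\left(u,D \right)} = \left(6 + D\right) \left(-4\right) = -24 - 4 D$)
$P{\left(x \right)} = 8 + \frac{x}{3}$
$G{\left(R,F \right)} = 5 \left(-498 + R\right) \left(- \frac{74}{3} + 4 R\right)$ ($G{\left(R,F \right)} = 5 \left(\left(8 + \frac{1}{3} \cdot 10\right) - \left(24 + 4 \left(3 - R\right)\right)\right) \left(-498 + R\right) = 5 \left(\left(8 + \frac{10}{3}\right) + \left(-24 + \left(-12 + 4 R\right)\right)\right) \left(-498 + R\right) = 5 \left(\frac{34}{3} + \left(-36 + 4 R\right)\right) \left(-498 + R\right) = 5 \left(- \frac{74}{3} + 4 R\right) \left(-498 + R\right) = 5 \left(-498 + R\right) \left(- \frac{74}{3} + 4 R\right)$)
$\frac{G{\left(-380,739 \right)}}{609694} = \frac{61420 + 20 \left(-380\right)^{2} - - \frac{11495000}{3}}{609694} = \left(61420 + 20 \cdot 144400 + \frac{11495000}{3}\right) \frac{1}{609694} = \left(61420 + 2888000 + \frac{11495000}{3}\right) \frac{1}{609694} = \frac{20343260}{3} \cdot \frac{1}{609694} = \frac{10171630}{914541}$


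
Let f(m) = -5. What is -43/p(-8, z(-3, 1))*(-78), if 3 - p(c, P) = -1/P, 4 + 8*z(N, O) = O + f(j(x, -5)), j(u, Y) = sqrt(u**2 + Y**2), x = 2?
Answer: 1677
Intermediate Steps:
j(u, Y) = sqrt(Y**2 + u**2)
z(N, O) = -9/8 + O/8 (z(N, O) = -1/2 + (O - 5)/8 = -1/2 + (-5 + O)/8 = -1/2 + (-5/8 + O/8) = -9/8 + O/8)
p(c, P) = 3 + 1/P (p(c, P) = 3 - (-1)/P = 3 + 1/P)
-43/p(-8, z(-3, 1))*(-78) = -43/(3 + 1/(-9/8 + (1/8)*1))*(-78) = -43/(3 + 1/(-9/8 + 1/8))*(-78) = -43/(3 + 1/(-1))*(-78) = -43/(3 - 1)*(-78) = -43/2*(-78) = 1677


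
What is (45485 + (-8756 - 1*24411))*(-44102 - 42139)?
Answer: -1062316638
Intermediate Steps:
(45485 + (-8756 - 1*24411))*(-44102 - 42139) = (45485 + (-8756 - 24411))*(-86241) = (45485 - 33167)*(-86241) = 12318*(-86241) = -1062316638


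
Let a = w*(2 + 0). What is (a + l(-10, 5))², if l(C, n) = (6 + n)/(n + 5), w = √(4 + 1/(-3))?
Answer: 4763/300 + 22*√33/15 ≈ 24.302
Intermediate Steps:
w = √33/3 (w = √(4 - ⅓) = √(11/3) = √33/3 ≈ 1.9149)
l(C, n) = (6 + n)/(5 + n)
a = 2*√33/3 (a = (√33/3)*(2 + 0) = (√33/3)*2 = 2*√33/3 ≈ 3.8297)
(a + l(-10, 5))² = (2*√33/3 + (6 + 5)/(5 + 5))² = (2*√33/3 + 11/10)² = (11/10 + 2*√33/3)²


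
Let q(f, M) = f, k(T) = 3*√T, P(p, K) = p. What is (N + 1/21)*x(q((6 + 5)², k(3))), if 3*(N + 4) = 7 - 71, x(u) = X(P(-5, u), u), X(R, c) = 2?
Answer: -354/7 ≈ -50.571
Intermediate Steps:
x(u) = 2
N = -76/3 (N = -4 + (7 - 71)/3 = -4 + (⅓)*(-64) = -4 - 64/3 = -76/3 ≈ -25.333)
(N + 1/21)*x(q((6 + 5)², k(3))) = (-76/3 + 1/21)*2 = -177/7*2 = -354/7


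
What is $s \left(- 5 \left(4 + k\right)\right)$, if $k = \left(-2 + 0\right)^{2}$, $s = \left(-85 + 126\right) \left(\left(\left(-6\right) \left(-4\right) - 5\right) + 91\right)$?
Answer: $-180400$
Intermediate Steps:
$s = 4510$ ($s = 41 \left(\left(24 - 5\right) + 91\right) = 41 \left(19 + 91\right) = 41 \cdot 110 = 4510$)
$k = 4$ ($k = \left(-2\right)^{2} = 4$)
$s \left(- 5 \left(4 + k\right)\right) = 4510 \left(- 5 \left(4 + 4\right)\right) = 4510 \left(\left(-5\right) 8\right) = 4510 \left(-40\right) = -180400$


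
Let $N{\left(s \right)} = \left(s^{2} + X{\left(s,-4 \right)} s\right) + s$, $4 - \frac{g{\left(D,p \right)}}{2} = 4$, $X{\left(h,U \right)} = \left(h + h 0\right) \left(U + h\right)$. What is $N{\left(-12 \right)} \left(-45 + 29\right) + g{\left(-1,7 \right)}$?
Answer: $34752$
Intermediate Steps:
$X{\left(h,U \right)} = h \left(U + h\right)$ ($X{\left(h,U \right)} = \left(h + 0\right) \left(U + h\right) = h \left(U + h\right)$)
$g{\left(D,p \right)} = 0$ ($g{\left(D,p \right)} = 8 - 8 = 0$)
$N{\left(s \right)} = s + s^{2} + s^{2} \left(-4 + s\right)$ ($N{\left(s \right)} = \left(s^{2} + s \left(-4 + s\right) s\right) + s = \left(s^{2} + s^{2} \left(-4 + s\right)\right) + s = s + s^{2} + s^{2} \left(-4 + s\right)$)
$N{\left(-12 \right)} \left(-45 + 29\right) + g{\left(-1,7 \right)} = - 12 \left(1 - 12 - 12 \left(-4 - 12\right)\right) \left(-45 + 29\right) + 0 = - 12 \left(1 - 12 - -192\right) \left(-16\right) + 0 = - 12 \left(1 - 12 + 192\right) \left(-16\right) + 0 = \left(-12\right) 181 \left(-16\right) + 0 = \left(-2172\right) \left(-16\right) + 0 = 34752 + 0 = 34752$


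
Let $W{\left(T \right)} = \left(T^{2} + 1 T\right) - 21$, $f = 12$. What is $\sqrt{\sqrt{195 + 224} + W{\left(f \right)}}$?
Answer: $\sqrt{135 + \sqrt{419}} \approx 12.469$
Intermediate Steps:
$W{\left(T \right)} = -21 + T + T^{2}$ ($W{\left(T \right)} = \left(T^{2} + T\right) - 21 = \left(T + T^{2}\right) - 21 = -21 + T + T^{2}$)
$\sqrt{\sqrt{195 + 224} + W{\left(f \right)}} = \sqrt{\sqrt{195 + 224} + \left(-21 + 12 + 12^{2}\right)} = \sqrt{\sqrt{419} + \left(-21 + 12 + 144\right)} = \sqrt{\sqrt{419} + 135} = \sqrt{135 + \sqrt{419}}$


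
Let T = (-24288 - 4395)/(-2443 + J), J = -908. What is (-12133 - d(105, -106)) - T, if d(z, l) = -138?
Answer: -13407976/1117 ≈ -12004.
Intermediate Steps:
T = 9561/1117 (T = (-24288 - 4395)/(-2443 - 908) = -28683/(-3351) = -28683*(-1/3351) = 9561/1117 ≈ 8.5595)
(-12133 - d(105, -106)) - T = (-12133 - 1*(-138)) - 1*9561/1117 = (-12133 + 138) - 9561/1117 = -11995 - 9561/1117 = -13407976/1117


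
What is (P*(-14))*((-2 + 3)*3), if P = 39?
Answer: -1638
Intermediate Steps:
(P*(-14))*((-2 + 3)*3) = (39*(-14))*((-2 + 3)*3) = -546*3 = -1638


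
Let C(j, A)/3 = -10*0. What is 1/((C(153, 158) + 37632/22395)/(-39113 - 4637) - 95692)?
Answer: -23328125/2232314938396 ≈ -1.0450e-5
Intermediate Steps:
C(j, A) = 0 (C(j, A) = 3*(-10*0) = 3*0 = 0)
1/((C(153, 158) + 37632/22395)/(-39113 - 4637) - 95692) = 1/((0 + 37632/22395)/(-39113 - 4637) - 95692) = 1/((0 + 37632*(1/22395))/(-43750) - 95692) = 1/((0 + 12544/7465)*(-1/43750) - 95692) = 1/((12544/7465)*(-1/43750) - 95692) = 1/(-896/23328125 - 95692) = 1/(-2232314938396/23328125) = -23328125/2232314938396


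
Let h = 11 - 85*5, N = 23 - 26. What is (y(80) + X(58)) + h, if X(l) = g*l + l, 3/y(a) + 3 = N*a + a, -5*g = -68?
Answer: 352717/815 ≈ 432.78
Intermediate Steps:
g = 68/5 (g = -⅕*(-68) = 68/5 ≈ 13.600)
N = -3
y(a) = 3/(-3 - 2*a) (y(a) = 3/(-3 + (-3*a + a)) = 3/(-3 - 2*a))
h = -414 (h = 11 - 425 = -414)
X(l) = 73*l/5 (X(l) = 68*l/5 + l = 73*l/5)
(y(80) + X(58)) + h = (-3/(3 + 2*80) + (73/5)*58) - 414 = (-3/(3 + 160) + 4234/5) - 414 = (-3/163 + 4234/5) - 414 = 690127/815 - 414 = 352717/815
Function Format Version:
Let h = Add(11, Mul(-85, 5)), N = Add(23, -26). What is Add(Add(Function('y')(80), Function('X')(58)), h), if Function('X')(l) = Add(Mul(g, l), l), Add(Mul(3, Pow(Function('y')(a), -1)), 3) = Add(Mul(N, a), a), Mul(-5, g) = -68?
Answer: Rational(352717, 815) ≈ 432.78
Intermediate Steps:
g = Rational(68, 5) (g = Mul(Rational(-1, 5), -68) = Rational(68, 5) ≈ 13.600)
N = -3
Function('y')(a) = Mul(3, Pow(Add(-3, Mul(-2, a)), -1)) (Function('y')(a) = Mul(3, Pow(Add(-3, Add(Mul(-3, a), a)), -1)) = Mul(3, Pow(Add(-3, Mul(-2, a)), -1)))
h = -414 (h = Add(11, -425) = -414)
Function('X')(l) = Mul(Rational(73, 5), l) (Function('X')(l) = Add(Mul(Rational(68, 5), l), l) = Mul(Rational(73, 5), l))
Add(Add(Function('y')(80), Function('X')(58)), h) = Add(Add(Mul(-3, Pow(Add(3, Mul(2, 80)), -1)), Mul(Rational(73, 5), 58)), -414) = Add(Add(Mul(-3, Pow(Add(3, 160), -1)), Rational(4234, 5)), -414) = Add(Add(Mul(-3, Pow(163, -1)), Rational(4234, 5)), -414) = Add(Add(Mul(-3, Rational(1, 163)), Rational(4234, 5)), -414) = Add(Add(Rational(-3, 163), Rational(4234, 5)), -414) = Add(Rational(690127, 815), -414) = Rational(352717, 815)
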